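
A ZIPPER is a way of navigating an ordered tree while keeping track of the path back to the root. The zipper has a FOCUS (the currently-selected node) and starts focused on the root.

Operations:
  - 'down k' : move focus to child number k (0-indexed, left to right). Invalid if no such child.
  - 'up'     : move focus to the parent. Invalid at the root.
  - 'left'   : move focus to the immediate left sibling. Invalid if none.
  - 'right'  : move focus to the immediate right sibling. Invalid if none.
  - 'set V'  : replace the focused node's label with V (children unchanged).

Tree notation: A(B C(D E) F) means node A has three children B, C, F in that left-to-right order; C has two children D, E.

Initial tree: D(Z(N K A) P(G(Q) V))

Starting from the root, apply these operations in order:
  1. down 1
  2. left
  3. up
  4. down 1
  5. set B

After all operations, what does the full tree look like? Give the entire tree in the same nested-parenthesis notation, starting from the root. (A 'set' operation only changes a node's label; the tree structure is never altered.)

Answer: D(Z(N K A) B(G(Q) V))

Derivation:
Step 1 (down 1): focus=P path=1 depth=1 children=['G', 'V'] left=['Z'] right=[] parent=D
Step 2 (left): focus=Z path=0 depth=1 children=['N', 'K', 'A'] left=[] right=['P'] parent=D
Step 3 (up): focus=D path=root depth=0 children=['Z', 'P'] (at root)
Step 4 (down 1): focus=P path=1 depth=1 children=['G', 'V'] left=['Z'] right=[] parent=D
Step 5 (set B): focus=B path=1 depth=1 children=['G', 'V'] left=['Z'] right=[] parent=D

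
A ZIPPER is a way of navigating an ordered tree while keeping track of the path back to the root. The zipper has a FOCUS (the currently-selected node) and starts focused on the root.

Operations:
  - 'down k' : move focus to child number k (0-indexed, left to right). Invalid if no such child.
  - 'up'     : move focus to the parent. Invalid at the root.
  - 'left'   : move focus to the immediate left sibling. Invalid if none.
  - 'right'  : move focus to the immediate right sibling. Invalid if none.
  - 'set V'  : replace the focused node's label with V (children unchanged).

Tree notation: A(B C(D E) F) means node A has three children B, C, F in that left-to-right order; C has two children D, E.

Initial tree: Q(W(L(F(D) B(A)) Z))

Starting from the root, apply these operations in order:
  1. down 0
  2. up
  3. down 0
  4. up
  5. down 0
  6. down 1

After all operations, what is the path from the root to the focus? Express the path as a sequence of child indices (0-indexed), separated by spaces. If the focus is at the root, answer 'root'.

Step 1 (down 0): focus=W path=0 depth=1 children=['L', 'Z'] left=[] right=[] parent=Q
Step 2 (up): focus=Q path=root depth=0 children=['W'] (at root)
Step 3 (down 0): focus=W path=0 depth=1 children=['L', 'Z'] left=[] right=[] parent=Q
Step 4 (up): focus=Q path=root depth=0 children=['W'] (at root)
Step 5 (down 0): focus=W path=0 depth=1 children=['L', 'Z'] left=[] right=[] parent=Q
Step 6 (down 1): focus=Z path=0/1 depth=2 children=[] left=['L'] right=[] parent=W

Answer: 0 1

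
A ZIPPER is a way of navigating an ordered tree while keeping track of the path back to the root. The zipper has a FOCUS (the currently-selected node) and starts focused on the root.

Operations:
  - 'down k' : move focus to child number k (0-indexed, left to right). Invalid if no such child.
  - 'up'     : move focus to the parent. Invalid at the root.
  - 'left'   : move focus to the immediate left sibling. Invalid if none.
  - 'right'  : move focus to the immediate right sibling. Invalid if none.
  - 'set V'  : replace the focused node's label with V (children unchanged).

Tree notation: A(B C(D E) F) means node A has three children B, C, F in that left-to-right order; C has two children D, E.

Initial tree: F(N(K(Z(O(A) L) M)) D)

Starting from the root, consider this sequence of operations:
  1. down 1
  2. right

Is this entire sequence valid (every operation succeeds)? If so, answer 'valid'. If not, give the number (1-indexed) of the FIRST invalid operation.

Step 1 (down 1): focus=D path=1 depth=1 children=[] left=['N'] right=[] parent=F
Step 2 (right): INVALID

Answer: 2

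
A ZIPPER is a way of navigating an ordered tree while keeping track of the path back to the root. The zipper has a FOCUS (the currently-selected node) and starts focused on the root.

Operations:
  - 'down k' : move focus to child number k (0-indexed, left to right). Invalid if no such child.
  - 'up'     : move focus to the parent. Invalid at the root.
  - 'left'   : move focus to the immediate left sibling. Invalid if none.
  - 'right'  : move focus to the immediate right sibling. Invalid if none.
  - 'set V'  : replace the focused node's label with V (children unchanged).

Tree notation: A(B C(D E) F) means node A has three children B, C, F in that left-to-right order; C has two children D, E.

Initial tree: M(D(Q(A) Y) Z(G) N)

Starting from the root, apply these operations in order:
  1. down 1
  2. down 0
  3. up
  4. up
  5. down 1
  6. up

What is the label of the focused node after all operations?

Step 1 (down 1): focus=Z path=1 depth=1 children=['G'] left=['D'] right=['N'] parent=M
Step 2 (down 0): focus=G path=1/0 depth=2 children=[] left=[] right=[] parent=Z
Step 3 (up): focus=Z path=1 depth=1 children=['G'] left=['D'] right=['N'] parent=M
Step 4 (up): focus=M path=root depth=0 children=['D', 'Z', 'N'] (at root)
Step 5 (down 1): focus=Z path=1 depth=1 children=['G'] left=['D'] right=['N'] parent=M
Step 6 (up): focus=M path=root depth=0 children=['D', 'Z', 'N'] (at root)

Answer: M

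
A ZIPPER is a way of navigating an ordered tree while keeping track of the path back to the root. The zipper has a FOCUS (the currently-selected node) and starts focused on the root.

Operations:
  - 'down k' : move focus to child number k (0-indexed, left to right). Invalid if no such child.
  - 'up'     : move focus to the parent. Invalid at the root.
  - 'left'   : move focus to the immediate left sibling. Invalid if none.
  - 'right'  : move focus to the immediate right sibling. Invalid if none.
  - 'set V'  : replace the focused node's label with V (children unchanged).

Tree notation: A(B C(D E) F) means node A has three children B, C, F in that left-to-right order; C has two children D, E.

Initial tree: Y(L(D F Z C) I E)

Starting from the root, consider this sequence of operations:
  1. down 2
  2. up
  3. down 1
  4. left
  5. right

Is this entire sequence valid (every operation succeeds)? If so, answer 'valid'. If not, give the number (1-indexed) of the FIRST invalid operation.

Answer: valid

Derivation:
Step 1 (down 2): focus=E path=2 depth=1 children=[] left=['L', 'I'] right=[] parent=Y
Step 2 (up): focus=Y path=root depth=0 children=['L', 'I', 'E'] (at root)
Step 3 (down 1): focus=I path=1 depth=1 children=[] left=['L'] right=['E'] parent=Y
Step 4 (left): focus=L path=0 depth=1 children=['D', 'F', 'Z', 'C'] left=[] right=['I', 'E'] parent=Y
Step 5 (right): focus=I path=1 depth=1 children=[] left=['L'] right=['E'] parent=Y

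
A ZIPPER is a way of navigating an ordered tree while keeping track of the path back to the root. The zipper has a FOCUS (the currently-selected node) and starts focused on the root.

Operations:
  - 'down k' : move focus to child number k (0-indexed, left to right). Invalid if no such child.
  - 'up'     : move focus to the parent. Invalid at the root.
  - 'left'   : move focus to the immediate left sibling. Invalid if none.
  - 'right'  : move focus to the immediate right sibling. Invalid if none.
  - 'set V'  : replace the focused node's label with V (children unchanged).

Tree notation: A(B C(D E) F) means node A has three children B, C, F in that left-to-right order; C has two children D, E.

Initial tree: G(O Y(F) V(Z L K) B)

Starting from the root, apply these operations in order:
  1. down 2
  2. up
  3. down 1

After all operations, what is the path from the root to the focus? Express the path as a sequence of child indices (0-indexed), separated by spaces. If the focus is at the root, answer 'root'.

Answer: 1

Derivation:
Step 1 (down 2): focus=V path=2 depth=1 children=['Z', 'L', 'K'] left=['O', 'Y'] right=['B'] parent=G
Step 2 (up): focus=G path=root depth=0 children=['O', 'Y', 'V', 'B'] (at root)
Step 3 (down 1): focus=Y path=1 depth=1 children=['F'] left=['O'] right=['V', 'B'] parent=G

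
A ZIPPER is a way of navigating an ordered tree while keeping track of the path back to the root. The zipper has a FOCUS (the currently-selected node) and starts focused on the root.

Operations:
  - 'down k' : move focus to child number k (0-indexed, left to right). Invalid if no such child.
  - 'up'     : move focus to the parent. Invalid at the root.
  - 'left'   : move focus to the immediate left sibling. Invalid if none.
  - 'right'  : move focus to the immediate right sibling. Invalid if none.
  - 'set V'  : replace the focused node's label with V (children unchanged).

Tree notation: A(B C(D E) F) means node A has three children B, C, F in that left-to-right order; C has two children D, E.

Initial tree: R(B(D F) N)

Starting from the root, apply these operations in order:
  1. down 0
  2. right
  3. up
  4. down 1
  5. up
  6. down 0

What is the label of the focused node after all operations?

Answer: B

Derivation:
Step 1 (down 0): focus=B path=0 depth=1 children=['D', 'F'] left=[] right=['N'] parent=R
Step 2 (right): focus=N path=1 depth=1 children=[] left=['B'] right=[] parent=R
Step 3 (up): focus=R path=root depth=0 children=['B', 'N'] (at root)
Step 4 (down 1): focus=N path=1 depth=1 children=[] left=['B'] right=[] parent=R
Step 5 (up): focus=R path=root depth=0 children=['B', 'N'] (at root)
Step 6 (down 0): focus=B path=0 depth=1 children=['D', 'F'] left=[] right=['N'] parent=R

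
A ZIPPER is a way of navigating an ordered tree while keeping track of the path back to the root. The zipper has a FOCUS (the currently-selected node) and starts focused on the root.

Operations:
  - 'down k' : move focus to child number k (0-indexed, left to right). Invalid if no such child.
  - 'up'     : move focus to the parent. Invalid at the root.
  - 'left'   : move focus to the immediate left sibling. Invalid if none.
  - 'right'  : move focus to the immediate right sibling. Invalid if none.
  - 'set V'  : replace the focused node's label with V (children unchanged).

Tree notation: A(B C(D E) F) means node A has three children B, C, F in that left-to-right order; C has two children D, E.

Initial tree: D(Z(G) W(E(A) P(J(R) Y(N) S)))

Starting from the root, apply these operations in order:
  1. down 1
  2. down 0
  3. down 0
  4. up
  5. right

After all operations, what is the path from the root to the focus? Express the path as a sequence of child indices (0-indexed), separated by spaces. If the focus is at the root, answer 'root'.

Answer: 1 1

Derivation:
Step 1 (down 1): focus=W path=1 depth=1 children=['E', 'P'] left=['Z'] right=[] parent=D
Step 2 (down 0): focus=E path=1/0 depth=2 children=['A'] left=[] right=['P'] parent=W
Step 3 (down 0): focus=A path=1/0/0 depth=3 children=[] left=[] right=[] parent=E
Step 4 (up): focus=E path=1/0 depth=2 children=['A'] left=[] right=['P'] parent=W
Step 5 (right): focus=P path=1/1 depth=2 children=['J', 'Y', 'S'] left=['E'] right=[] parent=W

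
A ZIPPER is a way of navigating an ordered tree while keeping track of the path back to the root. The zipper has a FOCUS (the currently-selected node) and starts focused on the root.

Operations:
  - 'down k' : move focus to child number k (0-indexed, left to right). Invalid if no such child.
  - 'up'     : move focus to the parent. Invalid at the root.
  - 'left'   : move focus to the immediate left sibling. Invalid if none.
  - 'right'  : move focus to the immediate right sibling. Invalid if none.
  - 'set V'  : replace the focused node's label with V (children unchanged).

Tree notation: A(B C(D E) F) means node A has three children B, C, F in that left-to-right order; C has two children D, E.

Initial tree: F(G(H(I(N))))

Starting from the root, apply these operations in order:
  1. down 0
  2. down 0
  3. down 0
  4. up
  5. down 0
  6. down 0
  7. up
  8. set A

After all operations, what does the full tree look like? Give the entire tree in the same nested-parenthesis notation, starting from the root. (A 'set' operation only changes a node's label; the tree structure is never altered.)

Answer: F(G(H(A(N))))

Derivation:
Step 1 (down 0): focus=G path=0 depth=1 children=['H'] left=[] right=[] parent=F
Step 2 (down 0): focus=H path=0/0 depth=2 children=['I'] left=[] right=[] parent=G
Step 3 (down 0): focus=I path=0/0/0 depth=3 children=['N'] left=[] right=[] parent=H
Step 4 (up): focus=H path=0/0 depth=2 children=['I'] left=[] right=[] parent=G
Step 5 (down 0): focus=I path=0/0/0 depth=3 children=['N'] left=[] right=[] parent=H
Step 6 (down 0): focus=N path=0/0/0/0 depth=4 children=[] left=[] right=[] parent=I
Step 7 (up): focus=I path=0/0/0 depth=3 children=['N'] left=[] right=[] parent=H
Step 8 (set A): focus=A path=0/0/0 depth=3 children=['N'] left=[] right=[] parent=H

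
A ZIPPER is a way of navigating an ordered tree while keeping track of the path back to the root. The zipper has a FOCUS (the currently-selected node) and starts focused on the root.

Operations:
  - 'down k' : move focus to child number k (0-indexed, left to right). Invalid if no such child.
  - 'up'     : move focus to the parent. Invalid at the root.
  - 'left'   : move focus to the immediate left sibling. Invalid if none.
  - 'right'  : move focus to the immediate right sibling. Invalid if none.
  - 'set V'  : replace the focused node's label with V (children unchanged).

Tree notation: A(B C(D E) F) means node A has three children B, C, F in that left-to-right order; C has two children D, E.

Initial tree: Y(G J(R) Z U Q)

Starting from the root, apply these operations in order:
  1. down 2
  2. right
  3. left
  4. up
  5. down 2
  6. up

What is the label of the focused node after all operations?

Step 1 (down 2): focus=Z path=2 depth=1 children=[] left=['G', 'J'] right=['U', 'Q'] parent=Y
Step 2 (right): focus=U path=3 depth=1 children=[] left=['G', 'J', 'Z'] right=['Q'] parent=Y
Step 3 (left): focus=Z path=2 depth=1 children=[] left=['G', 'J'] right=['U', 'Q'] parent=Y
Step 4 (up): focus=Y path=root depth=0 children=['G', 'J', 'Z', 'U', 'Q'] (at root)
Step 5 (down 2): focus=Z path=2 depth=1 children=[] left=['G', 'J'] right=['U', 'Q'] parent=Y
Step 6 (up): focus=Y path=root depth=0 children=['G', 'J', 'Z', 'U', 'Q'] (at root)

Answer: Y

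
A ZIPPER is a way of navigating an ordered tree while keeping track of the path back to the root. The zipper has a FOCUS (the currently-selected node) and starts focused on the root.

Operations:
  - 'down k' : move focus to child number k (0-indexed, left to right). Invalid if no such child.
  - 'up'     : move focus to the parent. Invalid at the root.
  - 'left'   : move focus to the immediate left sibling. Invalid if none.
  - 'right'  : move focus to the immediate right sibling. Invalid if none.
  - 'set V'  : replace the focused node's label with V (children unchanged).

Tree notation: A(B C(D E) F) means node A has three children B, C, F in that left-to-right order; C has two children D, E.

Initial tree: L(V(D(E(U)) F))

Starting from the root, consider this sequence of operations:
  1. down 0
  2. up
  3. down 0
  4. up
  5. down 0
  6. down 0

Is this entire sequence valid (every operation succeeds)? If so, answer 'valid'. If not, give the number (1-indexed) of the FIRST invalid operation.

Step 1 (down 0): focus=V path=0 depth=1 children=['D', 'F'] left=[] right=[] parent=L
Step 2 (up): focus=L path=root depth=0 children=['V'] (at root)
Step 3 (down 0): focus=V path=0 depth=1 children=['D', 'F'] left=[] right=[] parent=L
Step 4 (up): focus=L path=root depth=0 children=['V'] (at root)
Step 5 (down 0): focus=V path=0 depth=1 children=['D', 'F'] left=[] right=[] parent=L
Step 6 (down 0): focus=D path=0/0 depth=2 children=['E'] left=[] right=['F'] parent=V

Answer: valid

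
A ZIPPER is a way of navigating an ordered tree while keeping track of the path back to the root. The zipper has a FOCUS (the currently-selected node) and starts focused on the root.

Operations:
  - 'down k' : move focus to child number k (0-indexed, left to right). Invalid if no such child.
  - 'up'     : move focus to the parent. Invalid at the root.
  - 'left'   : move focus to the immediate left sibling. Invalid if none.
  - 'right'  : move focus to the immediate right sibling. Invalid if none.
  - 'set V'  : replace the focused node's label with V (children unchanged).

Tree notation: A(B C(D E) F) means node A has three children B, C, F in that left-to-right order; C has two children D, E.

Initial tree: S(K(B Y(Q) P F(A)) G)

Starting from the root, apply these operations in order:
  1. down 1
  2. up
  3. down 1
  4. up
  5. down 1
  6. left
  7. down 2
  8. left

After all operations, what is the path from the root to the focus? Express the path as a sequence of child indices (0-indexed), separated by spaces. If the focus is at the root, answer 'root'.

Answer: 0 1

Derivation:
Step 1 (down 1): focus=G path=1 depth=1 children=[] left=['K'] right=[] parent=S
Step 2 (up): focus=S path=root depth=0 children=['K', 'G'] (at root)
Step 3 (down 1): focus=G path=1 depth=1 children=[] left=['K'] right=[] parent=S
Step 4 (up): focus=S path=root depth=0 children=['K', 'G'] (at root)
Step 5 (down 1): focus=G path=1 depth=1 children=[] left=['K'] right=[] parent=S
Step 6 (left): focus=K path=0 depth=1 children=['B', 'Y', 'P', 'F'] left=[] right=['G'] parent=S
Step 7 (down 2): focus=P path=0/2 depth=2 children=[] left=['B', 'Y'] right=['F'] parent=K
Step 8 (left): focus=Y path=0/1 depth=2 children=['Q'] left=['B'] right=['P', 'F'] parent=K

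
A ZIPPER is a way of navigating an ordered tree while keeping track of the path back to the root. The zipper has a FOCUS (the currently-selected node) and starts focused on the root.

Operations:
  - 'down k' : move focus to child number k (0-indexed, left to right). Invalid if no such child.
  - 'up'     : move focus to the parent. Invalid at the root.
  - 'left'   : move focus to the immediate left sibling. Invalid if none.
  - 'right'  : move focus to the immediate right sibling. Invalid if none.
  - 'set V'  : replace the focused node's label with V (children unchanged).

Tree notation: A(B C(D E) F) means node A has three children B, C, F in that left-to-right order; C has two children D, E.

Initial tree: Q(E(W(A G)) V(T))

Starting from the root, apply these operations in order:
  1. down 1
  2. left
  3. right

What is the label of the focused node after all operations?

Answer: V

Derivation:
Step 1 (down 1): focus=V path=1 depth=1 children=['T'] left=['E'] right=[] parent=Q
Step 2 (left): focus=E path=0 depth=1 children=['W'] left=[] right=['V'] parent=Q
Step 3 (right): focus=V path=1 depth=1 children=['T'] left=['E'] right=[] parent=Q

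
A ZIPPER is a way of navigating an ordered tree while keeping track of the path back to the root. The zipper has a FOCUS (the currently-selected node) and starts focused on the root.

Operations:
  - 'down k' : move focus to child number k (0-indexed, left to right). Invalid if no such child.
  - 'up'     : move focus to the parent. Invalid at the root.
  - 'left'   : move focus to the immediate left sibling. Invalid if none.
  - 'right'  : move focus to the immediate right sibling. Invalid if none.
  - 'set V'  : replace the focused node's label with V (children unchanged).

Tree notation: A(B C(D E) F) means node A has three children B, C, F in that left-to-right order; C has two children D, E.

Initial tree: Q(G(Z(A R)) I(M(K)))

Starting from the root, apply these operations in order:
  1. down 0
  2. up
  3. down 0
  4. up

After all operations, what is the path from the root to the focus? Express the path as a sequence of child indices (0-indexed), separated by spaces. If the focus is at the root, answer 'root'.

Answer: root

Derivation:
Step 1 (down 0): focus=G path=0 depth=1 children=['Z'] left=[] right=['I'] parent=Q
Step 2 (up): focus=Q path=root depth=0 children=['G', 'I'] (at root)
Step 3 (down 0): focus=G path=0 depth=1 children=['Z'] left=[] right=['I'] parent=Q
Step 4 (up): focus=Q path=root depth=0 children=['G', 'I'] (at root)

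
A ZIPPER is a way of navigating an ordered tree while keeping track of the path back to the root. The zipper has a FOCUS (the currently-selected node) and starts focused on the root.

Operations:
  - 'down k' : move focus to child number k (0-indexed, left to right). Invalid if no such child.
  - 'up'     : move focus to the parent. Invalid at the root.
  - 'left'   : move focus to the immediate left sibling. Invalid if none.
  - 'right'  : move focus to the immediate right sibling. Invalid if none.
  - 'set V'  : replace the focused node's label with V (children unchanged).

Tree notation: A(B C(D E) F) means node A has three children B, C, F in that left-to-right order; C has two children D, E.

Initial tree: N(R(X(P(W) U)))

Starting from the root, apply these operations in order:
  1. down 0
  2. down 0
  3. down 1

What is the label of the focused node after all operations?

Answer: U

Derivation:
Step 1 (down 0): focus=R path=0 depth=1 children=['X'] left=[] right=[] parent=N
Step 2 (down 0): focus=X path=0/0 depth=2 children=['P', 'U'] left=[] right=[] parent=R
Step 3 (down 1): focus=U path=0/0/1 depth=3 children=[] left=['P'] right=[] parent=X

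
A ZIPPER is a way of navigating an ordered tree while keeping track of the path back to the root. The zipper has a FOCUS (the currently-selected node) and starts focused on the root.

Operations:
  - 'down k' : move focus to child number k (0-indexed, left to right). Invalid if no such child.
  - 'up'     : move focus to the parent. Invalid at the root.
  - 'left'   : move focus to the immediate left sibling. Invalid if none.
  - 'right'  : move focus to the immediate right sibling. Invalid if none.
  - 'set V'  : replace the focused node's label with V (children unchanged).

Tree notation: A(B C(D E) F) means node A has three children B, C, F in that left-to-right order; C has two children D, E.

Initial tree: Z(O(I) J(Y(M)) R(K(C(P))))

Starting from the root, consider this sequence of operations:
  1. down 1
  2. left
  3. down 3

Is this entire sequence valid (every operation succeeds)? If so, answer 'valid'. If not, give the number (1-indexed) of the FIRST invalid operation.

Step 1 (down 1): focus=J path=1 depth=1 children=['Y'] left=['O'] right=['R'] parent=Z
Step 2 (left): focus=O path=0 depth=1 children=['I'] left=[] right=['J', 'R'] parent=Z
Step 3 (down 3): INVALID

Answer: 3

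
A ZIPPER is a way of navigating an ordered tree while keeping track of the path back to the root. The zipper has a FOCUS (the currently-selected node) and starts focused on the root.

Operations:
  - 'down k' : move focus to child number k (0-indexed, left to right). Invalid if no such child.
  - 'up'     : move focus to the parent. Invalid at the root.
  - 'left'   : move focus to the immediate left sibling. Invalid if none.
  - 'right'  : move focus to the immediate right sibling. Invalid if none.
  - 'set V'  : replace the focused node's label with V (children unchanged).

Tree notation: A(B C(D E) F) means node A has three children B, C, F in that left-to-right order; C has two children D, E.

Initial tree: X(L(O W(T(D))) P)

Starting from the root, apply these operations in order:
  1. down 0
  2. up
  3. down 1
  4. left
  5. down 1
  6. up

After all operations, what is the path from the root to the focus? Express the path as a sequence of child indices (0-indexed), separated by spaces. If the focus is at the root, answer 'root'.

Answer: 0

Derivation:
Step 1 (down 0): focus=L path=0 depth=1 children=['O', 'W'] left=[] right=['P'] parent=X
Step 2 (up): focus=X path=root depth=0 children=['L', 'P'] (at root)
Step 3 (down 1): focus=P path=1 depth=1 children=[] left=['L'] right=[] parent=X
Step 4 (left): focus=L path=0 depth=1 children=['O', 'W'] left=[] right=['P'] parent=X
Step 5 (down 1): focus=W path=0/1 depth=2 children=['T'] left=['O'] right=[] parent=L
Step 6 (up): focus=L path=0 depth=1 children=['O', 'W'] left=[] right=['P'] parent=X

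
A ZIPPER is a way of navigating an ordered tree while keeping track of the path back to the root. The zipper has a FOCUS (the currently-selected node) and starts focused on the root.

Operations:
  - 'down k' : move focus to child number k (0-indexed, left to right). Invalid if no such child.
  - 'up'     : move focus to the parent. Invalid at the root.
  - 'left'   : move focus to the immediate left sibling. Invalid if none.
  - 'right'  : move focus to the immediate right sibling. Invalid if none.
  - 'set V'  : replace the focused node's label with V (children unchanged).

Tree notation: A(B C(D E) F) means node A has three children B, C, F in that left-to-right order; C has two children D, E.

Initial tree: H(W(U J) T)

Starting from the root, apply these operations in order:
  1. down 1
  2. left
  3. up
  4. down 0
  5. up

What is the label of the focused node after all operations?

Step 1 (down 1): focus=T path=1 depth=1 children=[] left=['W'] right=[] parent=H
Step 2 (left): focus=W path=0 depth=1 children=['U', 'J'] left=[] right=['T'] parent=H
Step 3 (up): focus=H path=root depth=0 children=['W', 'T'] (at root)
Step 4 (down 0): focus=W path=0 depth=1 children=['U', 'J'] left=[] right=['T'] parent=H
Step 5 (up): focus=H path=root depth=0 children=['W', 'T'] (at root)

Answer: H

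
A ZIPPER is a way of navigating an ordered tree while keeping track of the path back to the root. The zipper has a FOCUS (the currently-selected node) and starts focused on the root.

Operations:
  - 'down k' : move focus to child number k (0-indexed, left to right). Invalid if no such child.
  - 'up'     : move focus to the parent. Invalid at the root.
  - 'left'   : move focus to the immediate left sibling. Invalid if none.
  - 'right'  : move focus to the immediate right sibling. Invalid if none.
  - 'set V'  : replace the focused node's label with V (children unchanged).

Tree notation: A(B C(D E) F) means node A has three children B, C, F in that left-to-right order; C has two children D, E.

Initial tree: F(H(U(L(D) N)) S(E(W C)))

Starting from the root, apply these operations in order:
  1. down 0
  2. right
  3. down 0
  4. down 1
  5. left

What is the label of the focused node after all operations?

Step 1 (down 0): focus=H path=0 depth=1 children=['U'] left=[] right=['S'] parent=F
Step 2 (right): focus=S path=1 depth=1 children=['E'] left=['H'] right=[] parent=F
Step 3 (down 0): focus=E path=1/0 depth=2 children=['W', 'C'] left=[] right=[] parent=S
Step 4 (down 1): focus=C path=1/0/1 depth=3 children=[] left=['W'] right=[] parent=E
Step 5 (left): focus=W path=1/0/0 depth=3 children=[] left=[] right=['C'] parent=E

Answer: W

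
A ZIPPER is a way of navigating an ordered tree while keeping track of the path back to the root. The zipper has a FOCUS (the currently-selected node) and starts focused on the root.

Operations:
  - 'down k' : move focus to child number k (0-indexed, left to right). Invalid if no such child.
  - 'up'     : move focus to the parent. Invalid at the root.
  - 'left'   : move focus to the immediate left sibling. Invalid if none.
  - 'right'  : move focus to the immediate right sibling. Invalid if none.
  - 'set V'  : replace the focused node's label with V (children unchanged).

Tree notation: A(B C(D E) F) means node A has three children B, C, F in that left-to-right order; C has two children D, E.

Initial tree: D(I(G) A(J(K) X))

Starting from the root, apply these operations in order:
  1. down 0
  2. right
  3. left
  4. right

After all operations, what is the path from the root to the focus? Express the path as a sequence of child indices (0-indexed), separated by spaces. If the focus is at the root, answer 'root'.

Answer: 1

Derivation:
Step 1 (down 0): focus=I path=0 depth=1 children=['G'] left=[] right=['A'] parent=D
Step 2 (right): focus=A path=1 depth=1 children=['J', 'X'] left=['I'] right=[] parent=D
Step 3 (left): focus=I path=0 depth=1 children=['G'] left=[] right=['A'] parent=D
Step 4 (right): focus=A path=1 depth=1 children=['J', 'X'] left=['I'] right=[] parent=D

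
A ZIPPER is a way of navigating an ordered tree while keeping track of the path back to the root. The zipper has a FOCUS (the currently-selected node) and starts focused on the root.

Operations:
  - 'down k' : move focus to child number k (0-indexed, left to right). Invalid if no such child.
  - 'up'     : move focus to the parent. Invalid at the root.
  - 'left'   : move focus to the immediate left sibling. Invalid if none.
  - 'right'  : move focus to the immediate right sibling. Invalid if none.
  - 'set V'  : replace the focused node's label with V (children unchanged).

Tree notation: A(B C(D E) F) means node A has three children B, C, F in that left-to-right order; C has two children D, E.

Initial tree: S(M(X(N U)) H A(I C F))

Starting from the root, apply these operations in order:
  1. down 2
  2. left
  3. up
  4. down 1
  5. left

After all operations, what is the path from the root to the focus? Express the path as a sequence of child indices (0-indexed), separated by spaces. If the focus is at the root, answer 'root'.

Answer: 0

Derivation:
Step 1 (down 2): focus=A path=2 depth=1 children=['I', 'C', 'F'] left=['M', 'H'] right=[] parent=S
Step 2 (left): focus=H path=1 depth=1 children=[] left=['M'] right=['A'] parent=S
Step 3 (up): focus=S path=root depth=0 children=['M', 'H', 'A'] (at root)
Step 4 (down 1): focus=H path=1 depth=1 children=[] left=['M'] right=['A'] parent=S
Step 5 (left): focus=M path=0 depth=1 children=['X'] left=[] right=['H', 'A'] parent=S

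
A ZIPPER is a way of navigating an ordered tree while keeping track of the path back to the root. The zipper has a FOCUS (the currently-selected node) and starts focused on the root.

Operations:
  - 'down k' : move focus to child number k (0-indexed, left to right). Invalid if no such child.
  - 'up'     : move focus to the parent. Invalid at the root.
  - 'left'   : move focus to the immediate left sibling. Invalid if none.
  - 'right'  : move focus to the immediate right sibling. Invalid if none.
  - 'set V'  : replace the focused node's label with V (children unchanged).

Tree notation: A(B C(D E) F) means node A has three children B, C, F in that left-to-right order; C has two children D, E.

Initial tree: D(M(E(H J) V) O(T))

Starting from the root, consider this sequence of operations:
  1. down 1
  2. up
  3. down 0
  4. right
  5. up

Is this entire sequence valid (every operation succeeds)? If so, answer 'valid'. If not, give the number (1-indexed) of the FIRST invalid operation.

Answer: valid

Derivation:
Step 1 (down 1): focus=O path=1 depth=1 children=['T'] left=['M'] right=[] parent=D
Step 2 (up): focus=D path=root depth=0 children=['M', 'O'] (at root)
Step 3 (down 0): focus=M path=0 depth=1 children=['E', 'V'] left=[] right=['O'] parent=D
Step 4 (right): focus=O path=1 depth=1 children=['T'] left=['M'] right=[] parent=D
Step 5 (up): focus=D path=root depth=0 children=['M', 'O'] (at root)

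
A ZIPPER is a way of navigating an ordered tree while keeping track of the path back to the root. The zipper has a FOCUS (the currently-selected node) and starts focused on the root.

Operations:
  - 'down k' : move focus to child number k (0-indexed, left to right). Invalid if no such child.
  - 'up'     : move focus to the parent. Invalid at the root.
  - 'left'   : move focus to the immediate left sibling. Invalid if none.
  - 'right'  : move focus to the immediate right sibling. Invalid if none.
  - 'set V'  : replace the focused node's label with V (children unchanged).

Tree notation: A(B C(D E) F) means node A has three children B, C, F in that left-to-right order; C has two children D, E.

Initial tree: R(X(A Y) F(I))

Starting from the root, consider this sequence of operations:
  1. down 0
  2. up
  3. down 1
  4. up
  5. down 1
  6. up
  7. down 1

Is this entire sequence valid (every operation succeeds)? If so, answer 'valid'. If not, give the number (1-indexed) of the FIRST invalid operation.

Answer: valid

Derivation:
Step 1 (down 0): focus=X path=0 depth=1 children=['A', 'Y'] left=[] right=['F'] parent=R
Step 2 (up): focus=R path=root depth=0 children=['X', 'F'] (at root)
Step 3 (down 1): focus=F path=1 depth=1 children=['I'] left=['X'] right=[] parent=R
Step 4 (up): focus=R path=root depth=0 children=['X', 'F'] (at root)
Step 5 (down 1): focus=F path=1 depth=1 children=['I'] left=['X'] right=[] parent=R
Step 6 (up): focus=R path=root depth=0 children=['X', 'F'] (at root)
Step 7 (down 1): focus=F path=1 depth=1 children=['I'] left=['X'] right=[] parent=R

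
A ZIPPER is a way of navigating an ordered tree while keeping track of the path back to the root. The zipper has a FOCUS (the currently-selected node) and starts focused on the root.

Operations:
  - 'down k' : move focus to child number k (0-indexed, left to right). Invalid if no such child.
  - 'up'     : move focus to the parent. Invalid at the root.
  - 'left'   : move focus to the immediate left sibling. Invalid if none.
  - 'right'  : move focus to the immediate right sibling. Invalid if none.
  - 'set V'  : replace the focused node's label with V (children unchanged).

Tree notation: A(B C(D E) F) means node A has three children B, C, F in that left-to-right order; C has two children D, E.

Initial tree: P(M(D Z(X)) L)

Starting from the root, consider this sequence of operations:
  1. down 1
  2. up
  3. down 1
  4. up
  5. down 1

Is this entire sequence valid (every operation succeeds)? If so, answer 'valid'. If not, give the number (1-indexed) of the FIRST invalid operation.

Step 1 (down 1): focus=L path=1 depth=1 children=[] left=['M'] right=[] parent=P
Step 2 (up): focus=P path=root depth=0 children=['M', 'L'] (at root)
Step 3 (down 1): focus=L path=1 depth=1 children=[] left=['M'] right=[] parent=P
Step 4 (up): focus=P path=root depth=0 children=['M', 'L'] (at root)
Step 5 (down 1): focus=L path=1 depth=1 children=[] left=['M'] right=[] parent=P

Answer: valid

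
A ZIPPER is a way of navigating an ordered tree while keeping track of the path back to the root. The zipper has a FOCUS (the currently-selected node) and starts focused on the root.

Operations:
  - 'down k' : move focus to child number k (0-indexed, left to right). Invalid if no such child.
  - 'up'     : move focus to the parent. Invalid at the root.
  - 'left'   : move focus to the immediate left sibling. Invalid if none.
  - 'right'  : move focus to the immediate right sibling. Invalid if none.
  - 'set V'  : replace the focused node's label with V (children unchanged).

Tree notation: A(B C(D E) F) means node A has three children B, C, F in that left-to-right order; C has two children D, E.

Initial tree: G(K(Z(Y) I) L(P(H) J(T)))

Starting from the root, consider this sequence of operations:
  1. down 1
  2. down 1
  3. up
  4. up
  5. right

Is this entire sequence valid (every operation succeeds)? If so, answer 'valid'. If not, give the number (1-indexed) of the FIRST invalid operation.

Answer: 5

Derivation:
Step 1 (down 1): focus=L path=1 depth=1 children=['P', 'J'] left=['K'] right=[] parent=G
Step 2 (down 1): focus=J path=1/1 depth=2 children=['T'] left=['P'] right=[] parent=L
Step 3 (up): focus=L path=1 depth=1 children=['P', 'J'] left=['K'] right=[] parent=G
Step 4 (up): focus=G path=root depth=0 children=['K', 'L'] (at root)
Step 5 (right): INVALID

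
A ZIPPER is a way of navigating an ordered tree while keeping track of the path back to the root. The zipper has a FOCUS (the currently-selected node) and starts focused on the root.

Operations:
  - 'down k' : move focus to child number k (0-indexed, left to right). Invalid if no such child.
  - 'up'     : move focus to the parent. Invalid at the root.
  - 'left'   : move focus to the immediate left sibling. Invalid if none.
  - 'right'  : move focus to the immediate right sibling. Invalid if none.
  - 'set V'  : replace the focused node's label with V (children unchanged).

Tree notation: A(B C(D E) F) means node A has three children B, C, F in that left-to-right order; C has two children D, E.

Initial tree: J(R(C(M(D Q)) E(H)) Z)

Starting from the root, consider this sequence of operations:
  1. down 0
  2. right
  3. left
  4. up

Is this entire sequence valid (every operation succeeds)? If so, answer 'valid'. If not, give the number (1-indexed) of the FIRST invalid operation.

Answer: valid

Derivation:
Step 1 (down 0): focus=R path=0 depth=1 children=['C', 'E'] left=[] right=['Z'] parent=J
Step 2 (right): focus=Z path=1 depth=1 children=[] left=['R'] right=[] parent=J
Step 3 (left): focus=R path=0 depth=1 children=['C', 'E'] left=[] right=['Z'] parent=J
Step 4 (up): focus=J path=root depth=0 children=['R', 'Z'] (at root)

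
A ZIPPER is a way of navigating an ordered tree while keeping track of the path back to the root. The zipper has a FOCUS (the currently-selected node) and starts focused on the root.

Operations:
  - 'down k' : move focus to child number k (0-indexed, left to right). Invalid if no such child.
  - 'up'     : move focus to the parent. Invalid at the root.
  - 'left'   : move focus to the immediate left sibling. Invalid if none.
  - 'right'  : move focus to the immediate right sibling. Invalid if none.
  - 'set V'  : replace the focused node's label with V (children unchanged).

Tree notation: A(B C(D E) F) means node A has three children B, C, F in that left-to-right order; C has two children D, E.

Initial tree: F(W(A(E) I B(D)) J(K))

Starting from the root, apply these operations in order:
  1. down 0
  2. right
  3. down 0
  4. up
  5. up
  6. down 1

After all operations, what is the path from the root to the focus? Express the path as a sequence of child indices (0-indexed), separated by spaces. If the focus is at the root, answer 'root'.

Answer: 1

Derivation:
Step 1 (down 0): focus=W path=0 depth=1 children=['A', 'I', 'B'] left=[] right=['J'] parent=F
Step 2 (right): focus=J path=1 depth=1 children=['K'] left=['W'] right=[] parent=F
Step 3 (down 0): focus=K path=1/0 depth=2 children=[] left=[] right=[] parent=J
Step 4 (up): focus=J path=1 depth=1 children=['K'] left=['W'] right=[] parent=F
Step 5 (up): focus=F path=root depth=0 children=['W', 'J'] (at root)
Step 6 (down 1): focus=J path=1 depth=1 children=['K'] left=['W'] right=[] parent=F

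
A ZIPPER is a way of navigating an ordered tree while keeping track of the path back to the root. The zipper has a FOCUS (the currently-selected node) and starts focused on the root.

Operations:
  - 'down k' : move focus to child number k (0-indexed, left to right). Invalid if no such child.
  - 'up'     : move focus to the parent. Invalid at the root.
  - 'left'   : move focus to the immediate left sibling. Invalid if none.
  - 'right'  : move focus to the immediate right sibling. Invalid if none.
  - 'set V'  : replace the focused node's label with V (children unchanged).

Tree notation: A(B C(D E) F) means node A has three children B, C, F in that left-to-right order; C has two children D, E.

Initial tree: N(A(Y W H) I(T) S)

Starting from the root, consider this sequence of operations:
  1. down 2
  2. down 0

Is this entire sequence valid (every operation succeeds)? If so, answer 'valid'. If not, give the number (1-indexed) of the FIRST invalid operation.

Answer: 2

Derivation:
Step 1 (down 2): focus=S path=2 depth=1 children=[] left=['A', 'I'] right=[] parent=N
Step 2 (down 0): INVALID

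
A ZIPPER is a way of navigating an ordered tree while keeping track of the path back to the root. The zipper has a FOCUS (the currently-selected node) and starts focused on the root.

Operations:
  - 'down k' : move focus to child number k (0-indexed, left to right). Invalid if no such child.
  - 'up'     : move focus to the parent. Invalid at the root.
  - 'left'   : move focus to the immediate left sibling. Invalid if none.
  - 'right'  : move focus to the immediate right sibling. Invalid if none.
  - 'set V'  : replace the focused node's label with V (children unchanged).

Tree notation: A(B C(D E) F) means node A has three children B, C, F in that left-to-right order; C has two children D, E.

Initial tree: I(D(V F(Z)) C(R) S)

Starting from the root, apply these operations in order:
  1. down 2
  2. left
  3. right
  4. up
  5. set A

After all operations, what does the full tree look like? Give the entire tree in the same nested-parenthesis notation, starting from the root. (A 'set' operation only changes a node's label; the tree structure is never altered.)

Answer: A(D(V F(Z)) C(R) S)

Derivation:
Step 1 (down 2): focus=S path=2 depth=1 children=[] left=['D', 'C'] right=[] parent=I
Step 2 (left): focus=C path=1 depth=1 children=['R'] left=['D'] right=['S'] parent=I
Step 3 (right): focus=S path=2 depth=1 children=[] left=['D', 'C'] right=[] parent=I
Step 4 (up): focus=I path=root depth=0 children=['D', 'C', 'S'] (at root)
Step 5 (set A): focus=A path=root depth=0 children=['D', 'C', 'S'] (at root)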